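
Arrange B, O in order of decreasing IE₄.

After 3 electrons have been removed, what remains? B³⁺ is the bare [He] core; O³⁺ still has 3 valence electrons.
Pulling an electron out of a noble-gas core costs far more than removing a remaining valence electron, so B sits at the high end of IE_4.
The numbers (kJ/mol): B 25026, O 7469.
Putting it together, IE_4: O < B.

B, O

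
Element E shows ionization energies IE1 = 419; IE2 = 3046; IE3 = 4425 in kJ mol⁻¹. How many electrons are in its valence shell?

1

Look for the largest jump between consecutive ionization energies: IE2/IE1 ≈ 7.3, far larger than any earlier ratio.
That jump marks the point where a core electron is being removed. So the atom has 1 valence electron.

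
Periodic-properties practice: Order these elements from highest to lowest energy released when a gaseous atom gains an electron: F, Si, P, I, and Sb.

Electron affinity generally becomes more exothermic across a period toward the halogens and less exothermic down a group.
Here both period and group differ, so the two effects have to be weighed against each other.
Sb > P: this pair runs against the simple trend — see the exception note.
Si > Sb: the two effects oppose for this pair; the down-group effect wins (134 vs 103 kJ/mol).
I > Si: period and group pull opposite ways; the across-period shift dominates (295 vs 134 kJ/mol).
F > I: F sits above I in group 17, so the down-group effect alone puts F higher.
Note the exception: Sb has a higher electron affinity than P, contrary to the simple trend — both are half-filled np³, but the pairing/repulsion penalty for the added electron shrinks as the p orbitals become larger and more diffuse down the group, and for Sb that outweighs the weaker nuclear attraction.
Note the exception: Si has a higher electron affinity than P, contrary to the simple trend — adding an electron to P's half-filled 3p³ is unfavourable, so Si (3p²) has the more exothermic EA.
Tabulated electron affinity (kJ/mol): F 328, Si 134, P 72, Sb 103, I 295.
So from highest to lowest: F > I > Si > Sb > P.

F > I > Si > Sb > P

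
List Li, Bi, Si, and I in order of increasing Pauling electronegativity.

Li, Si, Bi, I

Li is in period 2, group 1; Si is in period 3, group 14; I is in period 5, group 17; Bi is in period 6, group 15.
EN rises left→right (higher Z_eff, smaller atoms) and falls top→bottom (larger, more shielded atoms).
These span different periods and groups, so the two trends combine.
Si > Li: period and group pull opposite ways; the across-period shift dominates (1.90 vs 0.98).
Bi > Si: period and group pull opposite ways; the across-period shift dominates (2.02 vs 1.90).
I > Bi: relative to Bi, both the across-period and down-group shifts push I's electronegativity up.
Tabulated electronegativity (Pauling): Li 0.98, Si 1.90, I 2.66, Bi 2.02.
So from lowest to highest: Li < Si < Bi < I.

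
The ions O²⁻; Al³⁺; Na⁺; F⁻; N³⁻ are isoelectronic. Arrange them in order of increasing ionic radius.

Al³⁺ < Na⁺ < F⁻ < O²⁻ < N³⁻

All of these have 10 electrons, so size is governed by nuclear charge alone: the more protons, the stronger the pull on the same electron cloud, and the smaller the ion.
Nuclear charges: Al³⁺ (Z=13), Na⁺ (Z=11), F⁻ (Z=9), O²⁻ (Z=8), N³⁻ (Z=7).
Smallest to largest: Al³⁺ < Na⁺ < F⁻ < O²⁻ < N³⁻.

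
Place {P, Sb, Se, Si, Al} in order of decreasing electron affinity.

Se > Si > Sb > P > Al

Electron affinity generally becomes more exothermic across a period toward the halogens and less exothermic down a group.
Neither a single period nor a single group — weigh both effects.
P > Al: both are in period 3; the period trend gives P the larger value.
Sb > P: this pair runs against the simple trend — see the exception note.
Si > Sb: the two effects oppose for this pair; the down-group effect wins (134 vs 103 kJ/mol).
Se > Si: period and group pull opposite ways; the across-period shift dominates (195 vs 134 kJ/mol).
Note the exception: Sb has a higher electron affinity than P, contrary to the simple trend — both are half-filled np³, but the pairing/repulsion penalty for the added electron shrinks as the p orbitals become larger and more diffuse down the group, and for Sb that outweighs the weaker nuclear attraction.
Note the exception: Si has a higher electron affinity than P, contrary to the simple trend — adding an electron to P's half-filled 3p³ is unfavourable, so Si (3p²) has the more exothermic EA.
For reference (kJ/mol): Al 42, Si 134, P 72, Se 195, Sb 103.
So from highest to lowest: Se > Si > Sb > P > Al.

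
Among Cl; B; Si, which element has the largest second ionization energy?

After 1 electron has been removed, what remains? Cl⁺ still has 6 valence electrons; B⁺ still has 2 valence electrons; Si⁺ still has 3 valence electrons.
All are still removing valence electrons, so compare the +1 ions as you would atoms: IE_2 generally rises across a period (higher Z_eff) and falls down a group (larger shell), subject to the usual subshell exceptions.
Valence configurations: Cl⁺ [Ne]3s²3p⁴, B⁺ [He]2s², Si⁺ [Ne]3s²3p¹.
Tabulated IE_2 (kJ/mol): Cl 2298, B 2427, Si 1577.
Putting it together, IE_2: Si < Cl < B.

B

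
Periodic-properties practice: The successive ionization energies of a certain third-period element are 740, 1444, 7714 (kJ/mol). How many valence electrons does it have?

2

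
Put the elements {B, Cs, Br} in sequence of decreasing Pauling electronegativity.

Br > B > Cs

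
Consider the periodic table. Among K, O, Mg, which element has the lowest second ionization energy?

Mg

The second ionization energy removes an electron from the +1 ion. For each element: K⁺ is the bare [Ar] core; O⁺ still has 5 valence electrons; Mg⁺ still has 1 valence electron.
Usually core removal costs more than valence removal, but here the competition is close: a tightly held n=2 valence electron can cost more to remove than an n=3 core electron, so the actual values have to decide it.
Valence configurations: O⁺ [He]2s²2p³, Mg⁺ [Ne]3s¹.
Approximate IE_2 values (kJ/mol): K 3052, O 3388, Mg 1451.
So the second ionization energies run Mg < K < O.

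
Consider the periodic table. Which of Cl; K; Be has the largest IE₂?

K

The second ionization energy removes an electron from the +1 ion. For each element: Cl⁺ still has 6 valence electrons; K⁺ is the bare [Ar] core; Be⁺ still has 1 valence electron.
Core electrons are held far more tightly than valence electrons, so K tops the IE_2 order.
Valence configurations: Cl⁺ [Ne]3s²3p⁴, Be⁺ [He]2s¹.
Approximate IE_2 values (kJ/mol): Cl 2298, K 3052, Be 1757.
Hence IE_2: Be < Cl < K.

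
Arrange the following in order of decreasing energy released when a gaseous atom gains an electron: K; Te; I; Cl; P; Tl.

Cl, I, Te, P, K, Tl

EA tends to increase across a period and decrease down a group, though the pattern is less regular than for IE or radius.
These span different periods and groups, so the two trends combine.
K > Tl: the two effects oppose for this pair; the down-group effect wins (48 vs 19 kJ/mol).
P > K: both effects reinforce here, so P is clearly the higher of the two.
Te > P: the two effects oppose for this pair; the across-period effect wins (190 vs 72 kJ/mol).
I > Te: I lies to the right of Te in period 5, so the across-period effect alone puts I higher.
Cl > I: Cl sits above I in group 17, so the down-group effect alone puts Cl higher.
Approximate values (kJ/mol): P 72, Cl 349, K 48, Te 190, I 295, Tl 19.
So from highest to lowest: Cl > I > Te > P > K > Tl.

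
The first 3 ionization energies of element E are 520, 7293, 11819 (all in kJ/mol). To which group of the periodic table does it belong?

Group 1

Look for the largest jump between consecutive ionization energies: IE2/IE1 ≈ 14.0, far larger than any earlier ratio.
That jump marks the point where a core electron is being removed. So the atom has 1 valence electron.
A main-group element with 1 valence electron is in group 1.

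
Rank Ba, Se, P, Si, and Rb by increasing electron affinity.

Si is in period 3, group 14; P is in period 3, group 15; Se is in period 4, group 16; Rb is in period 5, group 1; Ba is in period 6, group 2.
Electron affinity generally becomes more exothermic across a period toward the halogens and less exothermic down a group.
Here both period and group differ, so the two effects have to be weighed against each other.
Rb > Ba: the two effects oppose for this pair; the down-group effect wins (47 vs 14 kJ/mol).
P > Rb: relative to Rb, both the across-period and down-group shifts push P's electron affinity up.
Si > P: this pair runs against the simple trend — see the exception note.
Se > Si: period and group pull opposite ways; the across-period shift dominates (195 vs 134 kJ/mol).
Note the exception: Si has a higher electron affinity than P, contrary to the simple trend — adding an electron to P's half-filled 3p³ is unfavourable, so Si (3p²) has the more exothermic EA.
Approximate values (kJ/mol): Si 134, P 72, Se 195, Rb 47, Ba 14.
So from lowest to highest: Ba < Rb < P < Si < Se.

Ba < Rb < P < Si < Se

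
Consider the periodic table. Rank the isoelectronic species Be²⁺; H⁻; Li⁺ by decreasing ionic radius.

H⁻ > Li⁺ > Be²⁺

All of these have 2 electrons, so size is governed by nuclear charge alone: the more protons, the stronger the pull on the same electron cloud, and the smaller the ion.
Nuclear charges: Be²⁺ (Z=4), Li⁺ (Z=3), H⁻ (Z=1).
Largest to smallest: H⁻ > Li⁺ > Be²⁺.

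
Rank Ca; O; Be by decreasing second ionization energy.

IE_2 is the cost of taking one more electron from the +1 cation: Ca⁺ still has 1 valence electron; O⁺ still has 5 valence electrons; Be⁺ still has 1 valence electron.
All are still removing valence electrons, so compare the +1 ions as you would atoms: IE_2 generally rises across a period (higher Z_eff) and falls down a group (larger shell), subject to the usual subshell exceptions.
Valence configurations: Ca⁺ [Ar]4s¹, O⁺ [He]2s²2p³, Be⁺ [He]2s¹.
Tabulated IE_2 (kJ/mol): Ca 1145, O 3388, Be 1757.
So the second ionization energies run Ca < Be < O.

O > Be > Ca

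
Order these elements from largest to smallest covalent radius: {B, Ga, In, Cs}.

Cs, In, Ga, B

B is in period 2, group 13; Ga is in period 4, group 13; In is in period 5, group 13; Cs is in period 6, group 1.
Moving right in a period, electrons are added to the same shell under a stronger nuclear pull, so atoms get smaller; moving down, a new shell is opened and atoms get larger.
These span different periods and groups, so the two trends combine.
Ga > B: they share group 13; the group trend gives Ga the larger value.
In > Ga: they share group 13; the group trend gives In the larger value.
Cs > In: both effects reinforce here, so Cs is clearly the larger of the two.
Approximate values (pm): B 85, Ga 124, In 142, Cs 232.
So from largest to smallest: Cs > In > Ga > B.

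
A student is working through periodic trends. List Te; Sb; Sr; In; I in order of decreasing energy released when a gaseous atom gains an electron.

Sr is in period 5, group 2; In is in period 5, group 13; Sb is in period 5, group 15; Te is in period 5, group 16; I is in period 5, group 17.
Adding an electron releases more energy for atoms nearer the top right (short of the noble gases).
All lie in period 5, so electron affinity increases left to right.
So from highest to lowest: I > Te > Sb > In > Sr.

I, Te, Sb, In, Sr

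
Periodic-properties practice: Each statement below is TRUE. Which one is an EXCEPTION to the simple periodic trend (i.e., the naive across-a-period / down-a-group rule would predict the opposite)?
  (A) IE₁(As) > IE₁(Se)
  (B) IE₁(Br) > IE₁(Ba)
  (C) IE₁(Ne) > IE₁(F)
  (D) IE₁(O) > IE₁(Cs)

The general trend: IE₁ increases across a period and decreases down a group.
(A) As (period 4, group 15) vs Se (period 4, group 16): the stated order contradicts the simple trend.
(B) Br (period 4, group 17) vs Ba (period 6, group 2): the stated order agrees with the simple trend.
(C) Ne (period 2, group 18) vs F (period 2, group 17): the stated order agrees with the simple trend.
(D) O (period 2, group 16) vs Cs (period 6, group 1): the stated order agrees with the simple trend.
The exception is (A): Se (4p⁴) ionizes more easily than half-filled As (4p³).

(A)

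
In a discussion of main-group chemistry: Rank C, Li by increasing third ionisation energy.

The third ionization energy removes an electron from the +2 ion. For each element: C²⁺ still has 2 valence electrons; Li²⁺ is already 1 electron into the core.
Core electrons are held far more tightly than valence electrons, so Li tops the IE_3 order.
Approximate IE_3 values (kJ/mol): C 4620, Li 11815.
So the third ionization energies run C < Li.

C < Li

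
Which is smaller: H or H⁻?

Forming H⁻ adds 1 electron to H. More electron–electron repulsion in the same shell, with unchanged nuclear charge, lets the cloud expand.
An anion is larger than its parent atom: H⁻ > H.

H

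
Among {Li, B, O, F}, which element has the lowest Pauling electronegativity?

Li is in period 2, group 1; B is in period 2, group 13; O is in period 2, group 16; F is in period 2, group 17.
Atoms toward the upper right of the periodic table pull bonding electrons most strongly.
All lie in period 2, so electronegativity increases left to right.
The lowest Pauling electronegativity among these belongs to Li.

Li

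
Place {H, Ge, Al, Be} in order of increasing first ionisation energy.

Al, Ge, Be, H

H is in period 1, group 1; Be is in period 2, group 2; Al is in period 3, group 13; Ge is in period 4, group 14.
Across a period the outer electron is held more tightly (higher IE₁); down a group it sits in a higher shell, more shielded, and comes off more easily.
These sit on a diagonal, where the across-period and down-group effects partly cancel.
Ge > Al: period and group pull opposite ways; the across-period shift dominates (762 vs 578 kJ/mol).
Be > Ge: the two effects oppose for this pair; the down-group effect wins (900 vs 762 kJ/mol).
H > Be: period and group pull opposite ways; the down-group shift dominates (1312 vs 900 kJ/mol).
For reference (kJ/mol): H 1312, Be 900, Al 578, Ge 762.
So from lowest to highest: Al < Ge < Be < H.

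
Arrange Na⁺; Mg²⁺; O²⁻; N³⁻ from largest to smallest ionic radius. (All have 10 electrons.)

N³⁻ > O²⁻ > Na⁺ > Mg²⁺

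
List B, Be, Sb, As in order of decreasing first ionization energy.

As > Be > Sb > B

First ionization energy rises across a period (greater Z_eff holds electrons more tightly) and falls down a group (valence electrons are farther from the nucleus).
Neither a single period nor a single group — weigh both effects.
Sb > B: the two effects oppose for this pair; the across-period effect wins (831 vs 801 kJ/mol).
Be > Sb: period and group pull opposite ways; the down-group shift dominates (900 vs 831 kJ/mol).
As > Be: the two effects oppose for this pair; the across-period effect wins (947 vs 900 kJ/mol).
Note the exception: Be has a higher first ionization energy than B, contrary to the simple trend — removing B's lone 2p electron is easier than breaking Be's filled 2s².
Approximate values (kJ/mol): Be 900, B 801, As 947, Sb 831.
So from highest to lowest: As > Be > Sb > B.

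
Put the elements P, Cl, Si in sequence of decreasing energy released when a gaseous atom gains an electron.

Si is in period 3, group 14; P is in period 3, group 15; Cl is in period 3, group 17.
EA tends to increase across a period and decrease down a group, though the pattern is less regular than for IE or radius.
All lie in period 3; the across-period trend (electron affinity increases left to right) applies, with the exception below.
Note the exception: Si has a higher electron affinity than P, contrary to the simple trend — adding an electron to P's half-filled 3p³ is unfavourable, so Si (3p²) has the more exothermic EA.
Approximate values (kJ/mol): Si 134, P 72, Cl 349.
So from highest to lowest: Cl > Si > P.

Cl > Si > P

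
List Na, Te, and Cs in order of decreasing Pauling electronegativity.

Na is in period 3, group 1; Te is in period 5, group 16; Cs is in period 6, group 1.
Electronegativity increases across a period and decreases down a group, tracking effective nuclear charge and atomic size.
Here both period and group differ, so the two effects have to be weighed against each other.
Na > Cs: they share group 1; the group trend gives Na the larger value.
Te > Na: period and group pull opposite ways; the across-period shift dominates (2.10 vs 0.93).
Approximate values (Pauling): Na 0.93, Te 2.10, Cs 0.79.
So from highest to lowest: Te > Na > Cs.

Te, Na, Cs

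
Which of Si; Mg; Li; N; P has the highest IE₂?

IE_2 is the cost of taking one more electron from the +1 cation: Si⁺ still has 3 valence electrons; Mg⁺ still has 1 valence electron; Li⁺ is the bare [He] core; N⁺ still has 4 valence electrons; P⁺ still has 4 valence electrons.
Breaking into a closed-shell core is much more expensive than removing a leftover valence electron — Li has the largest IE_2 here.
Valence configurations: Si⁺ [Ne]3s²3p¹, Mg⁺ [Ne]3s¹, N⁺ [He]2s²2p², P⁺ [Ne]3s²3p².
The numbers (kJ/mol): Si 1577, Mg 1451, Li 7298, N 2856, P 1907.
Overall IE_2 order: Mg < Si < P < N < Li.

Li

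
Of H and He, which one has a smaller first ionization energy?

H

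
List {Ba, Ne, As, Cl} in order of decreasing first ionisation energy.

Ne, Cl, As, Ba

Ne is in period 2, group 18; Cl is in period 3, group 17; As is in period 4, group 15; Ba is in period 6, group 2.
Removing the outermost electron gets harder across a period and easier down a group.
These span different periods and groups, so the two trends combine.
As > Ba: both effects reinforce here, so As is clearly the higher of the two.
Cl > As: relative to As, both the across-period and down-group shifts push Cl's first ionization energy up.
Ne > Cl: relative to Cl, both the across-period and down-group shifts push Ne's first ionization energy up.
Approximate values (kJ/mol): Ne 2081, Cl 1251, As 947, Ba 503.
So from highest to lowest: Ne > Cl > As > Ba.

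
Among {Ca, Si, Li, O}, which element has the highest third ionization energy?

Li

The third ionization energy removes an electron from the +2 ion. For each element: Ca²⁺ is the bare [Ar] core; Si²⁺ still has 2 valence electrons; Li²⁺ is already 1 electron into the core; O²⁺ still has 4 valence electrons.
Usually core removal costs more than valence removal, but here the competition is close: a tightly held n=2 valence electron can cost more to remove than an n=3 core electron, so the actual values have to decide it.
Valence configurations: Si²⁺ [Ne]3s², O²⁺ [He]2s²2p².
Tabulated IE_3 (kJ/mol): Ca 4912, Si 3232, Li 11815, O 5300.
Hence IE_3: Si < Ca < O < Li.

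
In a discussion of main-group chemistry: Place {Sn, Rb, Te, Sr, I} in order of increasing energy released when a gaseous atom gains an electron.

Rb is in period 5, group 1; Sr is in period 5, group 2; Sn is in period 5, group 14; Te is in period 5, group 16; I is in period 5, group 17.
Electron affinity generally becomes more exothermic across a period toward the halogens and less exothermic down a group.
All lie in period 5; the across-period trend (electron affinity increases left to right) applies, with the exception below.
Note the exception: Rb has a higher electron affinity than Sr, contrary to the simple trend — adding an electron to Sr (ns²) has to open a new, higher-energy np subshell, which is unfavourable.
Approximate values (kJ/mol): Rb 47, Sr 5, Sn 107, Te 190, I 295.
So from lowest to highest: Sr < Rb < Sn < Te < I.

Sr < Rb < Sn < Te < I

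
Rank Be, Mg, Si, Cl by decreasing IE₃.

Be, Mg, Cl, Si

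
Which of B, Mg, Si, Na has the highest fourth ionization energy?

Consider each +3 ion: B³⁺ is the bare [He] core; Mg³⁺ is already 1 electron into the core; Si³⁺ still has 1 valence electron; Na³⁺ is already 2 electrons into the core.
Pulling an electron out of a noble-gas core costs far more than removing a remaining valence electron, so Na, Mg and B sit at the high end of IE_4.
The numbers (kJ/mol): B 25026, Mg 10543, Si 4356, Na 9543.
Overall IE_4 order: Si < Na < Mg < B.

B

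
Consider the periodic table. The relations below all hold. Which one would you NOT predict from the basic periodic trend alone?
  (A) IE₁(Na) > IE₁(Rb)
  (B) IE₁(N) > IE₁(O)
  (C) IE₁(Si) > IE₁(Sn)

The general trend: first ionisation energy increases across a period and decreases down a group.
(A) Na (period 3, group 1) vs Rb (period 5, group 1): the stated order agrees with the simple trend.
(B) N (period 2, group 15) vs O (period 2, group 16): the stated order contradicts the simple trend.
(C) Si (period 3, group 14) vs Sn (period 5, group 14): the stated order agrees with the simple trend.
The exception is (B): pairing an electron in O's 2p⁴ costs repulsion energy, so O ionizes more easily than half-filled N (2p³).

(B)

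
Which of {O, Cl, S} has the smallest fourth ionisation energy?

The fourth ionization energy removes an electron from the +3 ion. For each element: O³⁺ still has 3 valence electrons; Cl³⁺ still has 4 valence electrons; S³⁺ still has 3 valence electrons.
All are still removing valence electrons, so compare the +3 ions as you would atoms: IE_4 generally rises across a period (higher Z_eff) and falls down a group (larger shell), subject to the usual subshell exceptions.
Valence configurations: O³⁺ [He]2s²2p¹, Cl³⁺ [Ne]3s²3p², S³⁺ [Ne]3s²3p¹.
The numbers (kJ/mol): O 7469, Cl 5159, S 4556.
So the fourth ionization energies run S < Cl < O.

S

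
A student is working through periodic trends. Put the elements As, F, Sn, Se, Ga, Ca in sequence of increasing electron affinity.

Ca, Ga, As, Sn, Se, F

Atoms with high Z_eff and room in the valence shell (especially the halogens) have the most exothermic electron affinities.
Here both period and group differ, so the two effects have to be weighed against each other.
Ga > Ca: both are in period 4; the period trend gives Ga the larger value.
As > Ga: As lies to the right of Ga in period 4, so the across-period effect alone puts As higher.
Sn > As: this pair runs against the simple trend — see the exception note.
Se > Sn: both effects reinforce here, so Se is clearly the higher of the two.
F > Se: both effects reinforce here, so F is clearly the higher of the two.
Note the exception: Sn has a higher electron affinity than As, contrary to the simple trend — adding an electron to As's half-filled np³ subshell costs electron-pairing energy.
Tabulated electron affinity (kJ/mol): F 328, Ca 2, Ga 29, As 78, Se 195, Sn 107.
So from lowest to highest: Ca < Ga < As < Sn < Se < F.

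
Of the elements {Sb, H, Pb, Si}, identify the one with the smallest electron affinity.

Pb

H is in period 1, group 1; Si is in period 3, group 14; Sb is in period 5, group 15; Pb is in period 6, group 14.
Adding an electron releases more energy for atoms nearer the top right (short of the noble gases).
These span different periods and groups, so the two trends combine.
H > Pb: period and group pull opposite ways; the down-group shift dominates (73 vs 35 kJ/mol).
Sb > H: period and group pull opposite ways; the across-period shift dominates (103 vs 73 kJ/mol).
Si > Sb: period and group pull opposite ways; the down-group shift dominates (134 vs 103 kJ/mol).
For reference (kJ/mol): H 73, Si 134, Sb 103, Pb 35.
The smallest electron affinity among these belongs to Pb.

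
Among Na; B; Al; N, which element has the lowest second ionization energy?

Al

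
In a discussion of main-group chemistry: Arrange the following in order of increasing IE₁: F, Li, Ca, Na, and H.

Na < Li < Ca < H < F

H is in period 1, group 1; Li is in period 2, group 1; F is in period 2, group 17; Na is in period 3, group 1; Ca is in period 4, group 2.
First ionization energy rises across a period (greater Z_eff holds electrons more tightly) and falls down a group (valence electrons are farther from the nucleus).
These span different periods and groups, so the two trends combine.
Li > Na: they share group 1; the group trend gives Li the larger value.
Ca > Li: period and group pull opposite ways; the across-period shift dominates (590 vs 520 kJ/mol).
H > Ca: the two effects oppose for this pair; the down-group effect wins (1312 vs 590 kJ/mol).
F > H: the two effects oppose for this pair; the across-period effect wins (1681 vs 1312 kJ/mol).
For reference (kJ/mol): H 1312, Li 520, F 1681, Na 496, Ca 590.
So from lowest to highest: Na < Li < Ca < H < F.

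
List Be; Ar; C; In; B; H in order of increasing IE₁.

H is in period 1, group 1; Be is in period 2, group 2; B is in period 2, group 13; C is in period 2, group 14; Ar is in period 3, group 18; In is in period 5, group 13.
IE₁ increases left→right with effective nuclear charge and decreases top→bottom as the valence shell moves farther out.
Neither a single period nor a single group — weigh both effects.
B > In: B sits above In in group 13, so the down-group effect alone puts B higher.
Be > B: this pair runs against the simple trend — see the exception note.
C > Be: both are in period 2; the period trend gives C the larger value.
H > C: period and group pull opposite ways; the down-group shift dominates (1312 vs 1086 kJ/mol).
Ar > H: the two effects oppose for this pair; the across-period effect wins (1521 vs 1312 kJ/mol).
Note the exception: Be has a higher first ionization energy than B, contrary to the simple trend — removing B's lone 2p electron is easier than breaking Be's filled 2s².
For reference (kJ/mol): H 1312, Be 900, B 801, C 1086, Ar 1521, In 558.
So from lowest to highest: In < B < Be < C < H < Ar.

In, B, Be, C, H, Ar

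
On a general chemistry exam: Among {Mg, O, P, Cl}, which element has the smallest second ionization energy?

Mg

The second ionization energy removes an electron from the +1 ion. For each element: Mg⁺ still has 1 valence electron; O⁺ still has 5 valence electrons; P⁺ still has 4 valence electrons; Cl⁺ still has 6 valence electrons.
All are still removing valence electrons, so compare the +1 ions as you would atoms: IE_2 generally rises across a period (higher Z_eff) and falls down a group (larger shell), subject to the usual subshell exceptions.
Valence configurations: Mg⁺ [Ne]3s¹, O⁺ [He]2s²2p³, P⁺ [Ne]3s²3p², Cl⁺ [Ne]3s²3p⁴.
Approximate IE_2 values (kJ/mol): Mg 1451, O 3388, P 1907, Cl 2298.
Overall IE_2 order: Mg < P < Cl < O.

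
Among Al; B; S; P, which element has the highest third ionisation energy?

B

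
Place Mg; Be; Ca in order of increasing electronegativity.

EN rises left→right (higher Z_eff, smaller atoms) and falls top→bottom (larger, more shielded atoms).
All are in group 2, so electronegativity increases up the group.
So from lowest to highest: Ca < Mg < Be.

Ca < Mg < Be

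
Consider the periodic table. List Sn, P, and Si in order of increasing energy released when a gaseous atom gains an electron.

P < Sn < Si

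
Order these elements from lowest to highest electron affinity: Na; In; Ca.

Ca < In < Na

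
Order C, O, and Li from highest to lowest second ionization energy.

After 1 electron has been removed, what remains? C⁺ still has 3 valence electrons; O⁺ still has 5 valence electrons; Li⁺ is the bare [He] core.
Core electrons are held far more tightly than valence electrons, so Li tops the IE_2 order.
Valence configurations: C⁺ [He]2s²2p¹, O⁺ [He]2s²2p³.
Tabulated IE_2 (kJ/mol): C 2353, O 3388, Li 7298.
Overall IE_2 order: C < O < Li.

Li, O, C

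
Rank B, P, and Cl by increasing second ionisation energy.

P < Cl < B

After 1 electron has been removed, what remains? B⁺ still has 2 valence electrons; P⁺ still has 4 valence electrons; Cl⁺ still has 6 valence electrons.
All are still removing valence electrons, so compare the +1 ions as you would atoms: IE_2 generally rises across a period (higher Z_eff) and falls down a group (larger shell), subject to the usual subshell exceptions.
Valence configurations: B⁺ [He]2s², P⁺ [Ne]3s²3p², Cl⁺ [Ne]3s²3p⁴.
The numbers (kJ/mol): B 2427, P 1907, Cl 2298.
Putting it together, IE_2: P < Cl < B.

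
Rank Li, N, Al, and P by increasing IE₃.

Al, P, N, Li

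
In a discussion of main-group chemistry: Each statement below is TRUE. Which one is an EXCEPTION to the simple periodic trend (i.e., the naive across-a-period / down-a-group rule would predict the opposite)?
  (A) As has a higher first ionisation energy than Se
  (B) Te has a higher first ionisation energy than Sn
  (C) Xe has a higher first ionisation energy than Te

The general trend: first ionisation energy increases across a period and decreases down a group.
(A) As (period 4, group 15) vs Se (period 4, group 16): the stated order contradicts the simple trend.
(B) Te (period 5, group 16) vs Sn (period 5, group 14): the stated order agrees with the simple trend.
(C) Xe (period 5, group 18) vs Te (period 5, group 16): the stated order agrees with the simple trend.
The exception is (A): Se (4p⁴) ionizes more easily than half-filled As (4p³).

(A)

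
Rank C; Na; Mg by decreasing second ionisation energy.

Na > C > Mg

Consider each +1 ion: C⁺ still has 3 valence electrons; Na⁺ is the bare [Ne] core; Mg⁺ still has 1 valence electron.
Pulling an electron out of a noble-gas core costs far more than removing a remaining valence electron, so Na sits at the high end of IE_2.
Valence configurations: C⁺ [He]2s²2p¹, Mg⁺ [Ne]3s¹.
Tabulated IE_2 (kJ/mol): C 2353, Na 4562, Mg 1451.
Hence IE_2: Mg < C < Na.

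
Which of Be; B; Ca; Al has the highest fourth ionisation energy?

Consider each +3 ion: Be³⁺ is already 1 electron into the core; B³⁺ is the bare [He] core; Ca³⁺ is already 1 electron into the core; Al³⁺ is the bare [Ne] core.
All of these are removing an electron from a noble-gas core or deeper; the smaller core (lower principal quantum number) is held far more tightly, and within a period the higher nuclear charge binds the same core more tightly.
The numbers (kJ/mol): Be 21007, B 25026, Ca 6491, Al 11577.
Putting it together, IE_4: Ca < Al < Be < B.

B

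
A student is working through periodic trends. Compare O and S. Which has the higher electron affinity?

O is in period 2, group 16; S is in period 3, group 16.
Atoms with high Z_eff and room in the valence shell (especially the halogens) have the most exothermic electron affinities.
All are in group 16; the group trend (electron affinity increases up the group) applies, with the exception below.
Note the exception: S has a higher electron affinity than O, contrary to the simple trend — the compact 2p subshell of O repels the added electron more than S's larger 3p does.
Tabulated electron affinity (kJ/mol): O 141, S 200.
So S has the higher electron affinity (S > O).

S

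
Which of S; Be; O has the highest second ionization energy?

Consider each +1 ion: S⁺ still has 5 valence electrons; Be⁺ still has 1 valence electron; O⁺ still has 5 valence electrons.
All are still removing valence electrons, so compare the +1 ions as you would atoms: IE_2 generally rises across a period (higher Z_eff) and falls down a group (larger shell), subject to the usual subshell exceptions.
Valence configurations: S⁺ [Ne]3s²3p³, Be⁺ [He]2s¹, O⁺ [He]2s²2p³.
The numbers (kJ/mol): S 2252, Be 1757, O 3388.
Putting it together, IE_2: Be < S < O.

O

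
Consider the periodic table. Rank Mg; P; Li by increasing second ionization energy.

Mg < P < Li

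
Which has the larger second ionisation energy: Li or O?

Li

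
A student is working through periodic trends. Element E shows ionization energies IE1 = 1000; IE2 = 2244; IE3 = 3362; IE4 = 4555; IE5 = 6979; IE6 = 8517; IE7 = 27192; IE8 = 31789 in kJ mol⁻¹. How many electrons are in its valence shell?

Look for the largest jump between consecutive ionization energies: IE7/IE6 ≈ 3.2, far larger than any earlier ratio.
That jump marks the point where a core electron is being removed. So the atom has 6 valence electrons.

6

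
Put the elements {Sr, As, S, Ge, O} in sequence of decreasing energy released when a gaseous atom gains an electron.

S > O > Ge > As > Sr

O is in period 2, group 16; S is in period 3, group 16; Ge is in period 4, group 14; As is in period 4, group 15; Sr is in period 5, group 2.
Adding an electron releases more energy for atoms nearer the top right (short of the noble gases).
These span different periods and groups, so the two trends combine.
As > Sr: relative to Sr, both the across-period and down-group shifts push As's electron affinity up.
Ge > As: this pair runs against the simple trend — see the exception note.
O > Ge: both effects reinforce here, so O is clearly the higher of the two.
S > O: this pair runs against the simple trend — see the exception note.
Note the exception: Ge has a higher electron affinity than As, contrary to the simple trend — adding an electron to As's half-filled 4p³ is unfavourable, so Ge (4p²) has the more exothermic EA.
Note the exception: S has a higher electron affinity than O, contrary to the simple trend — the compact 2p subshell of O repels the added electron more than S's larger 3p does.
Tabulated electron affinity (kJ/mol): O 141, S 200, Ge 119, As 78, Sr 5.
So from highest to lowest: S > O > Ge > As > Sr.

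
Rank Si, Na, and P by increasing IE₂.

IE_2 is the cost of taking one more electron from the +1 cation: Si⁺ still has 3 valence electrons; Na⁺ is the bare [Ne] core; P⁺ still has 4 valence electrons.
Breaking into a closed-shell core is much more expensive than removing a leftover valence electron — Na has the largest IE_2 here.
Valence configurations: Si⁺ [Ne]3s²3p¹, P⁺ [Ne]3s²3p².
The numbers (kJ/mol): Si 1577, Na 4562, P 1907.
Hence IE_2: Si < P < Na.

Si < P < Na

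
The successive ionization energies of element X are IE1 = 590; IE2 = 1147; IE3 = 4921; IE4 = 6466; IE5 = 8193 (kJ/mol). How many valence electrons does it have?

2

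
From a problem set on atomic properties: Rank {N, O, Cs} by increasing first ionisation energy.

Cs < O < N

N is in period 2, group 15; O is in period 2, group 16; Cs is in period 6, group 1.
Across a period the outer electron is held more tightly (higher IE₁); down a group it sits in a higher shell, more shielded, and comes off more easily.
Here both period and group differ, so the two effects have to be weighed against each other.
O > Cs: both effects reinforce here, so O is clearly the higher of the two.
N > O: this pair runs against the simple trend — see the exception note.
Note the exception: N has a higher first ionization energy than O, contrary to the simple trend — pairing an electron in O's 2p⁴ costs repulsion energy, so O ionizes more easily than half-filled N (2p³).
For reference (kJ/mol): N 1402, O 1314, Cs 376.
So from lowest to highest: Cs < O < N.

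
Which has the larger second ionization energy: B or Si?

B

Consider each +1 ion: B⁺ still has 2 valence electrons; Si⁺ still has 3 valence electrons.
All are still removing valence electrons, so compare the +1 ions as you would atoms: IE_2 generally rises across a period (higher Z_eff) and falls down a group (larger shell), subject to the usual subshell exceptions.
Valence configurations: B⁺ [He]2s², Si⁺ [Ne]3s²3p¹.
Approximate IE_2 values (kJ/mol): B 2427, Si 1577.
Putting it together, IE_2: Si < B.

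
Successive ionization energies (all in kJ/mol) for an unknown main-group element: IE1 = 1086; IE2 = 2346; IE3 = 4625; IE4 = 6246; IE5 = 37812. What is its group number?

Group 14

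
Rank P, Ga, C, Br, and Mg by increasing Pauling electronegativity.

Electronegativity increases across a period and decreases down a group, tracking effective nuclear charge and atomic size.
Here both period and group differ, so the two effects have to be weighed against each other.
Ga > Mg: the two effects oppose for this pair; the across-period effect wins (1.81 vs 1.31).
P > Ga: both effects reinforce here, so P is clearly the higher of the two.
C > P: period and group pull opposite ways; the down-group shift dominates (2.55 vs 2.19).
Br > C: the two effects oppose for this pair; the across-period effect wins (2.96 vs 2.55).
Approximate values (Pauling): C 2.55, Mg 1.31, P 2.19, Ga 1.81, Br 2.96.
So from lowest to highest: Mg < Ga < P < C < Br.

Mg < Ga < P < C < Br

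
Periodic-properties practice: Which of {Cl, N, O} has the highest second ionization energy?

O

IE_2 is the cost of taking one more electron from the +1 cation: Cl⁺ still has 6 valence electrons; N⁺ still has 4 valence electrons; O⁺ still has 5 valence electrons.
All are still removing valence electrons, so compare the +1 ions as you would atoms: IE_2 generally rises across a period (higher Z_eff) and falls down a group (larger shell), subject to the usual subshell exceptions.
Valence configurations: Cl⁺ [Ne]3s²3p⁴, N⁺ [He]2s²2p², O⁺ [He]2s²2p³.
The numbers (kJ/mol): Cl 2298, N 2856, O 3388.
Overall IE_2 order: Cl < N < O.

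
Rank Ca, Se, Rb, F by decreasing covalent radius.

Rb > Ca > Se > F

F is in period 2, group 17; Ca is in period 4, group 2; Se is in period 4, group 16; Rb is in period 5, group 1.
Moving right in a period, electrons are added to the same shell under a stronger nuclear pull, so atoms get smaller; moving down, a new shell is opened and atoms get larger.
Neither a single period nor a single group — weigh both effects.
Se > F: both effects reinforce here, so Se is clearly the larger of the two.
Ca > Se: Ca lies to the left of Se in period 4, so the across-period effect alone puts Ca larger.
Rb > Ca: both effects reinforce here, so Rb is clearly the larger of the two.
Tabulated atomic radius (pm): F 64, Ca 171, Se 116, Rb 210.
So from largest to smallest: Rb > Ca > Se > F.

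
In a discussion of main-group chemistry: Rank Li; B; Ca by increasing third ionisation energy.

The third ionization energy removes an electron from the +2 ion. For each element: Li²⁺ is already 1 electron into the core; B²⁺ still has 1 valence electron; Ca²⁺ is the bare [Ar] core.
Core electrons are held far more tightly than valence electrons, so Ca and Li top the IE_3 order.
Approximate IE_3 values (kJ/mol): Li 11815, B 3660, Ca 4912.
Putting it together, IE_3: B < Ca < Li.

B, Ca, Li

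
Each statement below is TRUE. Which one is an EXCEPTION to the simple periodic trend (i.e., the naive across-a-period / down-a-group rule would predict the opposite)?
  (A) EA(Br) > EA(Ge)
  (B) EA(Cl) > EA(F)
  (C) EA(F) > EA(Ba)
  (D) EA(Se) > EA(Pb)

(B)

The general trend: electron affinity increases across a period and decreases down a group.
(A) Br (period 4, group 17) vs Ge (period 4, group 14): the stated order agrees with the simple trend.
(B) Cl (period 3, group 17) vs F (period 2, group 17): the stated order contradicts the simple trend.
(C) F (period 2, group 17) vs Ba (period 6, group 2): the stated order agrees with the simple trend.
(D) Se (period 4, group 16) vs Pb (period 6, group 14): the stated order agrees with the simple trend.
The exception is (B): F's small 2p subshell makes the incoming electron feel strong e⁻–e⁻ repulsion, so Cl actually releases more energy on gaining an electron.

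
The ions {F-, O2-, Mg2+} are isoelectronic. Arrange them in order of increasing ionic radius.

All of these have 10 electrons, so size is governed by nuclear charge alone: the more protons, the stronger the pull on the same electron cloud, and the smaller the ion.
Nuclear charges: Mg2+ (Z=12), F- (Z=9), O2- (Z=8).
Smallest to largest: Mg2+ < F- < O2-.

Mg2+ < F- < O2-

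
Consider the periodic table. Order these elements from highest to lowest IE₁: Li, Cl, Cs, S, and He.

He is in period 1, group 18; Li is in period 2, group 1; S is in period 3, group 16; Cl is in period 3, group 17; Cs is in period 6, group 1.
Removing the outermost electron gets harder across a period and easier down a group.
Here both period and group differ, so the two effects have to be weighed against each other.
Li > Cs: they share group 1; the group trend gives Li the larger value.
S > Li: the two effects oppose for this pair; the across-period effect wins (1000 vs 520 kJ/mol).
Cl > S: Cl lies to the right of S in period 3, so the across-period effect alone puts Cl higher.
He > Cl: both effects reinforce here, so He is clearly the higher of the two.
Approximate values (kJ/mol): He 2372, Li 520, S 1000, Cl 1251, Cs 376.
So from highest to lowest: He > Cl > S > Li > Cs.

He > Cl > S > Li > Cs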